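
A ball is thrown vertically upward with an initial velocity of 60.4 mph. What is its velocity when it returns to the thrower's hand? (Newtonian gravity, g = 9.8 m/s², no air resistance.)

By conservation of energy (no air resistance), the ball returns to the throw height with the same speed as launch, but directed downward.
|v_ground| = v₀ = 60.4 mph
v_ground = 60.4 mph (downward)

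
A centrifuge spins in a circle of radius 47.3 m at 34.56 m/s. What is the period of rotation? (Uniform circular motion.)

T = 2πr/v = 2π×47.3/34.56 = 8.6 s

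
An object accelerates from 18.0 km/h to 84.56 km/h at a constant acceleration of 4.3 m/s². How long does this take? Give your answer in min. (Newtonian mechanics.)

v₀ = 18.0 km/h × 0.2777777777777778 = 5.0 m/s
v = 84.56 km/h × 0.2777777777777778 = 23.4889 m/s
t = (v - v₀) / a = (23.4889 - 5.0) / 4.3 = 4.29974 s
t = 4.29974 s / 60.0 = 0.07166 min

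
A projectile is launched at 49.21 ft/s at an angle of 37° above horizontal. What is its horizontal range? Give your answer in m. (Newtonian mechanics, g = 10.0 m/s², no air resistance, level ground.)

v₀ = 49.21 ft/s × 0.3048 = 14.9992 m/s
R = v₀² × sin(2θ) / g = 14.9992² × sin(2 × 37°) / 10.0 = 224.976 × 0.961262 / 10.0 = 21.63 m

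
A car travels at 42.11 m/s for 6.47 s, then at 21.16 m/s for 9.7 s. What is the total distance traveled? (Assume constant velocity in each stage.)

d₁ = v₁t₁ = 42.11 × 6.47 = 272.4517 m
d₂ = v₂t₂ = 21.16 × 9.7 = 205.252 m
d_total = 272.4517 + 205.252 = 477.7 m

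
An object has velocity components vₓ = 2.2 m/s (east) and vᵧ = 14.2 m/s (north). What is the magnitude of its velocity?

|v| = √(vₓ² + vᵧ²) = √(2.2² + 14.2²) = √(206.48) = 14.37 m/s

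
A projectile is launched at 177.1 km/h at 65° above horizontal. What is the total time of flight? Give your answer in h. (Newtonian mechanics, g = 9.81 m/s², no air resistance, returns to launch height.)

v₀ = 177.1 km/h × 0.2777777777777778 = 49.1944 m/s
T = 2 × v₀ × sin(θ) / g = 2 × 49.1944 × sin(65°) / 9.81 = 2 × 49.1944 × 0.906308 / 9.81 = 9.08976 s
T = 9.08976 s / 3600.0 = 0.002525 h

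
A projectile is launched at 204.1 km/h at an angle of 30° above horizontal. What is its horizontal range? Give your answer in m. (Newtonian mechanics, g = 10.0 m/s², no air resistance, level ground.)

v₀ = 204.1 km/h × 0.2777777777777778 = 56.6944 m/s
R = v₀² × sin(2θ) / g = 56.6944² × sin(2 × 30°) / 10.0 = 3214.25 × 0.866025 / 10.0 = 278.4 m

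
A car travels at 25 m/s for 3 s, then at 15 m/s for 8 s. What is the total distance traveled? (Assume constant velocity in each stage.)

d₁ = v₁t₁ = 25 × 3 = 75 m
d₂ = v₂t₂ = 15 × 8 = 120 m
d_total = 75 + 120 = 195 m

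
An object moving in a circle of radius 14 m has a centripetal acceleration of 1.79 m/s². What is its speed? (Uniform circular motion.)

v = √(a_c × r) = √(1.79 × 14) = 5.01 m/s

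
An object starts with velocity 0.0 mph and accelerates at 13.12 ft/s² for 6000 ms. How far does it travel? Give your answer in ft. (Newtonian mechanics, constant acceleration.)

v₀ = 0.0 mph × 0.44704 = 0.0 m/s
a = 13.12 ft/s² × 0.3048 = 3.99898 m/s²
t = 6000 ms × 0.001 = 6.0 s
d = v₀ × t + ½ × a × t² = 0.0 × 6.0 + 0.5 × 3.99898 × 6.0² = 71.9816 m
d = 71.9816 m / 0.3048 = 236.2 ft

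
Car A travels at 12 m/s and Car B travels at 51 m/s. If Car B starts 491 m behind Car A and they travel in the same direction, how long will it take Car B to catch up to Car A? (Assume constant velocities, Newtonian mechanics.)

Relative speed: v_rel = 51 - 12 = 39 m/s
Time to catch: t = d₀/v_rel = 491/39 = 12.59 s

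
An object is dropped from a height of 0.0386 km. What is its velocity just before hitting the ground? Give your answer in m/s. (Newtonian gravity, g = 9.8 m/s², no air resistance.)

h = 0.0386 km × 1000.0 = 38.6 m
v = √(2gh) = √(2 × 9.8 × 38.6) = 27.51 m/s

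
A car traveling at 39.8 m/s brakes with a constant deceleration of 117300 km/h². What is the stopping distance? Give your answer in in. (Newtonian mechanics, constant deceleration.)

a = 117300 km/h² × 7.716049382716049e-05 = 9.05093 m/s²
d = v₀² / (2a) = 39.8² / (2 × 9.05093) = 1584.04 / 18.1019 = 87.5068 m
d = 87.5068 m / 0.0254 = 3445 in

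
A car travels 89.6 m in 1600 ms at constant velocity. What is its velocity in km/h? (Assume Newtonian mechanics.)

t = 1600 ms × 0.001 = 1.6 s
v = d / t = 89.6 / 1.6 = 56.0 m/s
v = 56.0 m/s / 0.2777777777777778 = 201.6 km/h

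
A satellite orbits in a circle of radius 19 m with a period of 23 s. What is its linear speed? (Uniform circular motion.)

v = 2πr/T = 2π×19/23 = 5.19 m/s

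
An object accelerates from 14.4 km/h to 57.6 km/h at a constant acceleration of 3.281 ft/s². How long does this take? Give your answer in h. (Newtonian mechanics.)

v₀ = 14.4 km/h × 0.2777777777777778 = 4.0 m/s
v = 57.6 km/h × 0.2777777777777778 = 16.0 m/s
a = 3.281 ft/s² × 0.3048 = 1.00005 m/s²
t = (v - v₀) / a = (16.0 - 4.0) / 1.00005 = 11.9994 s
t = 11.9994 s / 3600.0 = 0.003333 h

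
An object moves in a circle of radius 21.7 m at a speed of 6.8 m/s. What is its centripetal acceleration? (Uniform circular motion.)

a_c = v²/r = 6.8²/21.7 = 46.24/21.7 = 2.13 m/s²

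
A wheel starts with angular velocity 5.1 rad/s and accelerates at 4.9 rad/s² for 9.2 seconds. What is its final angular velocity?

ω = ω₀ + αt = 5.1 + 4.9 × 9.2 = 50.18 rad/s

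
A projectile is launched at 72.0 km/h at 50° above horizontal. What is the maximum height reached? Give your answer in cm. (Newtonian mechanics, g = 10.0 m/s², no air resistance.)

v₀ = 72.0 km/h × 0.2777777777777778 = 20.0 m/s
H = v₀² × sin²(θ) / (2g) = 20.0² × sin(50°)² / (2 × 10.0) = 400.0 × 0.586824 / 20.0 = 11.7365 m
H = 11.7365 m / 0.01 = 1174 cm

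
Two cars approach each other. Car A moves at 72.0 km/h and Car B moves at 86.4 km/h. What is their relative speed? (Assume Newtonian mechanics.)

v_rel = v_A + v_B = 72.0 + 86.4 = 158.4 km/h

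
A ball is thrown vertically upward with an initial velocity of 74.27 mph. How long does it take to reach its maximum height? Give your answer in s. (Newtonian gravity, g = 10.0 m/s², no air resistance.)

v₀ = 74.27 mph × 0.44704 = 33.2017 m/s
t_up = v₀ / g = 33.2017 / 10.0 = 3.32 s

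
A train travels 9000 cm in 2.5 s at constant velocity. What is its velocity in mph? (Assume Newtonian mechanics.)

d = 9000 cm × 0.01 = 90.0 m
v = d / t = 90.0 / 2.5 = 36.0 m/s
v = 36.0 m/s / 0.44704 = 80.53 mph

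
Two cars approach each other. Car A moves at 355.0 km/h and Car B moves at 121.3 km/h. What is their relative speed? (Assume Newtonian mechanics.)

v_rel = v_A + v_B = 355.0 + 121.3 = 476.3 km/h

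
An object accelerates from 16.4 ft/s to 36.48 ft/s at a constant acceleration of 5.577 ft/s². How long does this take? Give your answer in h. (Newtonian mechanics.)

v₀ = 16.4 ft/s × 0.3048 = 4.99872 m/s
v = 36.48 ft/s × 0.3048 = 11.1191 m/s
a = 5.577 ft/s² × 0.3048 = 1.69987 m/s²
t = (v - v₀) / a = (11.1191 - 4.99872) / 1.69987 = 3.6005 s
t = 3.6005 s / 3600.0 = 0.001 h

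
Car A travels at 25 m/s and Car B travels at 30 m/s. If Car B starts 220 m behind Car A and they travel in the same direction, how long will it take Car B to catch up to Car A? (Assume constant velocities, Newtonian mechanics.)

Relative speed: v_rel = 30 - 25 = 5 m/s
Time to catch: t = d₀/v_rel = 220/5 = 44.0 s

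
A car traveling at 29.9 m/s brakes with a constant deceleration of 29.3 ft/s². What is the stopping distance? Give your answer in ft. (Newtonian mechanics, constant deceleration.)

a = 29.3 ft/s² × 0.3048 = 8.93064 m/s²
d = v₀² / (2a) = 29.9² / (2 × 8.93064) = 894.01 / 17.8613 = 50.0529 m
d = 50.0529 m / 0.3048 = 164.2 ft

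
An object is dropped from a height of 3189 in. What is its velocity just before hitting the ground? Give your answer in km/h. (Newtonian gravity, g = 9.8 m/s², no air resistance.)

h = 3189 in × 0.0254 = 81.0006 m
v = √(2gh) = √(2 × 9.8 × 81.0006) = 39.8448 m/s
v = 39.8448 m/s / 0.2777777777777778 = 143.4 km/h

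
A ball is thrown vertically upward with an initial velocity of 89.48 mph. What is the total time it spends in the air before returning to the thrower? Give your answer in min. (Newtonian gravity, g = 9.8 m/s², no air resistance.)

v₀ = 89.48 mph × 0.44704 = 40.0011 m/s
t_total = 2 × v₀ / g = 2 × 40.0011 / 9.8 = 8.16349 s
t_total = 8.16349 s / 60.0 = 0.1361 min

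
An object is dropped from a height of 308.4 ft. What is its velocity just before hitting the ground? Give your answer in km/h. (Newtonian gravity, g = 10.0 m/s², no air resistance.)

h = 308.4 ft × 0.3048 = 94.0003 m
v = √(2gh) = √(2 × 10.0 × 94.0003) = 43.359 m/s
v = 43.359 m/s / 0.2777777777777778 = 156.1 km/h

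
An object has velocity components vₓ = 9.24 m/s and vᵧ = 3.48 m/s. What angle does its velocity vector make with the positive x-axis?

θ = arctan(vᵧ/vₓ) = arctan(3.48/9.24) = 20.64°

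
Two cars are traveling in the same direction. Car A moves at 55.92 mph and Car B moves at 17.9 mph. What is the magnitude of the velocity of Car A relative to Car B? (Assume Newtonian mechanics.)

v_rel = |v_A - v_B| = |55.92 - 17.9| = 38.02 mph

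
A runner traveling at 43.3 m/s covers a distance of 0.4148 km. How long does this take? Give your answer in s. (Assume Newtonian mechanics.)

d = 0.4148 km × 1000.0 = 414.8 m
t = d / v = 414.8 / 43.3 = 9.58 s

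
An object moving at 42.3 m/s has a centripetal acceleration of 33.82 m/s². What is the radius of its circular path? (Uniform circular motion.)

r = v²/a_c = 42.3²/33.82 = 52.91 m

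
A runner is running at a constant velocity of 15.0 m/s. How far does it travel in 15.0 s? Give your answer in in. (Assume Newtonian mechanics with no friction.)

d = v × t = 15.0 × 15.0 = 225.0 m
d = 225.0 m / 0.0254 = 8858 in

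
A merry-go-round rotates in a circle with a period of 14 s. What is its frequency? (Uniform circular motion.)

f = 1/T = 1/14 = 0.0714 Hz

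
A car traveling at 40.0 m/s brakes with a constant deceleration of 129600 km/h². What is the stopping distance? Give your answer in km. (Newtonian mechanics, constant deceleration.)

a = 129600 km/h² × 7.716049382716049e-05 = 10.0 m/s²
d = v₀² / (2a) = 40.0² / (2 × 10.0) = 1600.0 / 20.0 = 80.0 m
d = 80.0 m / 1000.0 = 0.08 km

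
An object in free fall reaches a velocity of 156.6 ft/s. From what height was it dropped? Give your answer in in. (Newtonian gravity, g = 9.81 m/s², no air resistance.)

v = 156.6 ft/s × 0.3048 = 47.7317 m/s
h = v² / (2g) = 47.7317² / (2 × 9.81) = 116.122 m
h = 116.122 m / 0.0254 = 4572 in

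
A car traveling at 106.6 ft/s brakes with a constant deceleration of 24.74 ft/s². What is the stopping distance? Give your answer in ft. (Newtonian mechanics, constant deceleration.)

v₀ = 106.6 ft/s × 0.3048 = 32.4917 m/s
a = 24.74 ft/s² × 0.3048 = 7.54075 m/s²
d = v₀² / (2a) = 32.4917² / (2 × 7.54075) = 1055.71 / 15.0815 = 70.0003 m
d = 70.0003 m / 0.3048 = 229.7 ft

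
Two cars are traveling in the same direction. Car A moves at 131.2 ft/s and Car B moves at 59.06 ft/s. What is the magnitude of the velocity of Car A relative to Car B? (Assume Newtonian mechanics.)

v_rel = |v_A - v_B| = |131.2 - 59.06| = 72.14 ft/s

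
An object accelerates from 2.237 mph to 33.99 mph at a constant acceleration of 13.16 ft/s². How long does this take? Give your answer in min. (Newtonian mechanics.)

v₀ = 2.237 mph × 0.44704 = 1.00003 m/s
v = 33.99 mph × 0.44704 = 15.1949 m/s
a = 13.16 ft/s² × 0.3048 = 4.01117 m/s²
t = (v - v₀) / a = (15.1949 - 1.00003) / 4.01117 = 3.53884 s
t = 3.53884 s / 60.0 = 0.05898 min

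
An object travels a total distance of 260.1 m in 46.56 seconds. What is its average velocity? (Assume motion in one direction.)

v_avg = Δd / Δt = 260.1 / 46.56 = 5.59 m/s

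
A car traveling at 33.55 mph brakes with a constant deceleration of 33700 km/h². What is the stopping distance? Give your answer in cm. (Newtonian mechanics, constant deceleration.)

v₀ = 33.55 mph × 0.44704 = 14.9982 m/s
a = 33700 km/h² × 7.716049382716049e-05 = 2.60031 m/s²
d = v₀² / (2a) = 14.9982² / (2 × 2.60031) = 224.946 / 5.20062 = 43.2537 m
d = 43.2537 m / 0.01 = 4325 cm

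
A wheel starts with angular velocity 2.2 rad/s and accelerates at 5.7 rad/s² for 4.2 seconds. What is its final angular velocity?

ω = ω₀ + αt = 2.2 + 5.7 × 4.2 = 26.14 rad/s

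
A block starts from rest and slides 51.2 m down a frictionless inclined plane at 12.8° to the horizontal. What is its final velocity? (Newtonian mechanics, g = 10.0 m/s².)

a = g sin(θ) = 10.0 × sin(12.8°) = 2.2155 m/s²
v = √(2ad) = √(2 × 2.2155 × 51.2) = 15.06 m/s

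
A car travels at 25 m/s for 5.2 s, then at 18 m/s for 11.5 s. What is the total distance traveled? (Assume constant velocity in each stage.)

d₁ = v₁t₁ = 25 × 5.2 = 130.0 m
d₂ = v₂t₂ = 18 × 11.5 = 207.0 m
d_total = 130.0 + 207.0 = 337.0 m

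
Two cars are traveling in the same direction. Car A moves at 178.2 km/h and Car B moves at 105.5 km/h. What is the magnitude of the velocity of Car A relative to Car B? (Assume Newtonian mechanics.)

v_rel = |v_A - v_B| = |178.2 - 105.5| = 72.7 km/h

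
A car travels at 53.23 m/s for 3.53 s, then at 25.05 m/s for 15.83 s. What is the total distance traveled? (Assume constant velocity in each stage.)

d₁ = v₁t₁ = 53.23 × 3.53 = 187.9019 m
d₂ = v₂t₂ = 25.05 × 15.83 = 396.5415 m
d_total = 187.9019 + 396.5415 = 584.44 m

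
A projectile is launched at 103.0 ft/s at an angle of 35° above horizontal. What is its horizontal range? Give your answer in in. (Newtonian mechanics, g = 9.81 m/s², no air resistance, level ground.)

v₀ = 103.0 ft/s × 0.3048 = 31.3944 m/s
R = v₀² × sin(2θ) / g = 31.3944² × sin(2 × 35°) / 9.81 = 985.608 × 0.939693 / 9.81 = 94.4107 m
R = 94.4107 m / 0.0254 = 3717 in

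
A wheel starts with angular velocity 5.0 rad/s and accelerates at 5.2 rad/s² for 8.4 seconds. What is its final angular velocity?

ω = ω₀ + αt = 5.0 + 5.2 × 8.4 = 48.68 rad/s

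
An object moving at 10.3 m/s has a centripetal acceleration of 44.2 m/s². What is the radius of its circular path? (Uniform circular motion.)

r = v²/a_c = 10.3²/44.2 = 2.4 m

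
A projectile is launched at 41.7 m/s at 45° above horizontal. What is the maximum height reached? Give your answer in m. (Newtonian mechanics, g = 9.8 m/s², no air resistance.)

H = v₀² × sin²(θ) / (2g) = 41.7² × sin(45°)² / (2 × 9.8) = 1738.89 × 0.5 / 19.6 = 44.36 m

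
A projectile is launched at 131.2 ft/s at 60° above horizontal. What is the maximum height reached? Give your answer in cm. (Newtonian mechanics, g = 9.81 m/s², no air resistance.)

v₀ = 131.2 ft/s × 0.3048 = 39.9898 m/s
H = v₀² × sin²(θ) / (2g) = 39.9898² × sin(60°)² / (2 × 9.81) = 1599.18 × 0.75 / 19.62 = 61.1307 m
H = 61.1307 m / 0.01 = 6113 cm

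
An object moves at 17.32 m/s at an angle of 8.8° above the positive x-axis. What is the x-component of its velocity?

vₓ = v cos(θ) = 17.32 × cos(8.8°) = 17.12 m/s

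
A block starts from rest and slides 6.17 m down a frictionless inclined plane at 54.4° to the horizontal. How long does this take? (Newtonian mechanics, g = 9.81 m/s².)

a = g sin(θ) = 9.81 × sin(54.4°) = 7.9765 m/s²
t = √(2d/a) = √(2 × 6.17 / 7.9765) = 1.24 s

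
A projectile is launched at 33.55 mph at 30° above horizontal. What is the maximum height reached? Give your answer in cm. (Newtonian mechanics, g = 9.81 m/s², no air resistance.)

v₀ = 33.55 mph × 0.44704 = 14.9982 m/s
H = v₀² × sin²(θ) / (2g) = 14.9982² × sin(30°)² / (2 × 9.81) = 224.946 × 0.25 / 19.62 = 2.86628 m
H = 2.86628 m / 0.01 = 286.6 cm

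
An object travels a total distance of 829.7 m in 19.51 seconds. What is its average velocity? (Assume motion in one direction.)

v_avg = Δd / Δt = 829.7 / 19.51 = 42.53 m/s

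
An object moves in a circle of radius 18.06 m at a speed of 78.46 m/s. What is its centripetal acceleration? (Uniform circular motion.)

a_c = v²/r = 78.46²/18.06 = 6155.9716/18.06 = 340.86 m/s²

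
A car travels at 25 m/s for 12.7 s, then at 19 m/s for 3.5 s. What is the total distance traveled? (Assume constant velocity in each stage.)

d₁ = v₁t₁ = 25 × 12.7 = 317.5 m
d₂ = v₂t₂ = 19 × 3.5 = 66.5 m
d_total = 317.5 + 66.5 = 384.0 m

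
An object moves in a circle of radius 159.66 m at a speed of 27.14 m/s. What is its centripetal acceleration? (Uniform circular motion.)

a_c = v²/r = 27.14²/159.66 = 736.5796/159.66 = 4.61 m/s²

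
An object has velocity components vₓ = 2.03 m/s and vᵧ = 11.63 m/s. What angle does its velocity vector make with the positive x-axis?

θ = arctan(vᵧ/vₓ) = arctan(11.63/2.03) = 80.1°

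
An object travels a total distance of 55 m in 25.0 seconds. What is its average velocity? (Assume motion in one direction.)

v_avg = Δd / Δt = 55 / 25.0 = 2.2 m/s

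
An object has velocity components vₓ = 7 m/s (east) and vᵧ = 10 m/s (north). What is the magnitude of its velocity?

|v| = √(vₓ² + vᵧ²) = √(7² + 10²) = √(149) = 12.21 m/s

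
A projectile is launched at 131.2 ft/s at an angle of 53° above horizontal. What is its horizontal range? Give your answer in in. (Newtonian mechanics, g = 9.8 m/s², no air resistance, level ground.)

v₀ = 131.2 ft/s × 0.3048 = 39.9898 m/s
R = v₀² × sin(2θ) / g = 39.9898² × sin(2 × 53°) / 9.8 = 1599.18 × 0.961262 / 9.8 = 156.86 m
R = 156.86 m / 0.0254 = 6176 in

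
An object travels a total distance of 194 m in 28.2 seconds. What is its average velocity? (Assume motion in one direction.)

v_avg = Δd / Δt = 194 / 28.2 = 6.88 m/s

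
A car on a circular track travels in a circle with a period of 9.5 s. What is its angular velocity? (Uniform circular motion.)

ω = 2π/T = 2π/9.5 = 0.6614 rad/s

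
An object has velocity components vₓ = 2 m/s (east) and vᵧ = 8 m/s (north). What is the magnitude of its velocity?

|v| = √(vₓ² + vᵧ²) = √(2² + 8²) = √(68) = 8.25 m/s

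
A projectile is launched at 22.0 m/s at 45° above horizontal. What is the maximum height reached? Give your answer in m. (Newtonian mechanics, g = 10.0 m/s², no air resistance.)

H = v₀² × sin²(θ) / (2g) = 22.0² × sin(45°)² / (2 × 10.0) = 484.0 × 0.5 / 20.0 = 12.1 m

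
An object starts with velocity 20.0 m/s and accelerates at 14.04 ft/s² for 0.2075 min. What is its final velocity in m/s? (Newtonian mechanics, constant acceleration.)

a = 14.04 ft/s² × 0.3048 = 4.27939 m/s²
t = 0.2075 min × 60.0 = 12.45 s
v = v₀ + a × t = 20.0 + 4.27939 × 12.45 = 73.28 m/s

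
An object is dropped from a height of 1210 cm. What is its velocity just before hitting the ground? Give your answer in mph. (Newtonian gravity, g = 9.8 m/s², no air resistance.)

h = 1210 cm × 0.01 = 12.1 m
v = √(2gh) = √(2 × 9.8 × 12.1) = 15.4 m/s
v = 15.4 m/s / 0.44704 = 34.45 mph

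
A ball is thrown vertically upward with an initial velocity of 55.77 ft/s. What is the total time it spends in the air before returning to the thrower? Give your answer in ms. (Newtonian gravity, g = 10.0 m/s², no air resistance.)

v₀ = 55.77 ft/s × 0.3048 = 16.9987 m/s
t_total = 2 × v₀ / g = 2 × 16.9987 / 10.0 = 3.39974 s
t_total = 3.39974 s / 0.001 = 3400 ms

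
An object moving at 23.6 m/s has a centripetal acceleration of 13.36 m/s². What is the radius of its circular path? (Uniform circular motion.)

r = v²/a_c = 23.6²/13.36 = 41.69 m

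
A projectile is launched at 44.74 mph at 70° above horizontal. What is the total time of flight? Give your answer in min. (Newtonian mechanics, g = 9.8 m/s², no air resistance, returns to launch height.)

v₀ = 44.74 mph × 0.44704 = 20.0006 m/s
T = 2 × v₀ × sin(θ) / g = 2 × 20.0006 × sin(70°) / 9.8 = 2 × 20.0006 × 0.939693 / 9.8 = 3.8356 s
T = 3.8356 s / 60.0 = 0.06393 min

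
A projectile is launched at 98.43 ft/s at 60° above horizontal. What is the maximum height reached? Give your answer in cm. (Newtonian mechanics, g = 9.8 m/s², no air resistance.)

v₀ = 98.43 ft/s × 0.3048 = 30.0015 m/s
H = v₀² × sin²(θ) / (2g) = 30.0015² × sin(60°)² / (2 × 9.8) = 900.09 × 0.75 / 19.6 = 34.4422 m
H = 34.4422 m / 0.01 = 3444 cm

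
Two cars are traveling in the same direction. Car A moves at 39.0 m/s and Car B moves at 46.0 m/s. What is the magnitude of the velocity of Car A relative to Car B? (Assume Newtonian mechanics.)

v_rel = |v_A - v_B| = |39.0 - 46.0| = 7.0 m/s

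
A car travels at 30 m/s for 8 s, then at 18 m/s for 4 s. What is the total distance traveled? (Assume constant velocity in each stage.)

d₁ = v₁t₁ = 30 × 8 = 240 m
d₂ = v₂t₂ = 18 × 4 = 72 m
d_total = 240 + 72 = 312 m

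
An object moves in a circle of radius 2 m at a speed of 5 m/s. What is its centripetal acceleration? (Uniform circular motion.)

a_c = v²/r = 5²/2 = 25/2 = 12.5 m/s²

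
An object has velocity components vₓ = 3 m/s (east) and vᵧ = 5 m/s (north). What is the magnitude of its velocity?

|v| = √(vₓ² + vᵧ²) = √(3² + 5²) = √(34) = 5.83 m/s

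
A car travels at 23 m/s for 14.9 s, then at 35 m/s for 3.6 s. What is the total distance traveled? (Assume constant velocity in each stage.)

d₁ = v₁t₁ = 23 × 14.9 = 342.7 m
d₂ = v₂t₂ = 35 × 3.6 = 126.0 m
d_total = 342.7 + 126.0 = 468.7 m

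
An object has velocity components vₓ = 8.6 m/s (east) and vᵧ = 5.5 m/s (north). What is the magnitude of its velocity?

|v| = √(vₓ² + vᵧ²) = √(8.6² + 5.5²) = √(104.21) = 10.21 m/s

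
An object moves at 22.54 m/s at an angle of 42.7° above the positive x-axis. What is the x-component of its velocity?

vₓ = v cos(θ) = 22.54 × cos(42.7°) = 16.56 m/s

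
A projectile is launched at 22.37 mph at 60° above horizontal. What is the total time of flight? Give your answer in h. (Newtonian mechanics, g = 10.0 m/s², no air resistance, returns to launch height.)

v₀ = 22.37 mph × 0.44704 = 10.0003 m/s
T = 2 × v₀ × sin(θ) / g = 2 × 10.0003 × sin(60°) / 10.0 = 2 × 10.0003 × 0.866025 / 10.0 = 1.7321 s
T = 1.7321 s / 3600.0 = 0.0004811 h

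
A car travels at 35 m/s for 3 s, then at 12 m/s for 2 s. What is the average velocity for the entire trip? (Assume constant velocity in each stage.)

d₁ = v₁t₁ = 35 × 3 = 105 m
d₂ = v₂t₂ = 12 × 2 = 24 m
d_total = 129 m, t_total = 5 s
v_avg = d_total/t_total = 129/5 = 25.8 m/s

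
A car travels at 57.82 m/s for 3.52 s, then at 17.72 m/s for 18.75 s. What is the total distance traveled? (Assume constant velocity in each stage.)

d₁ = v₁t₁ = 57.82 × 3.52 = 203.5264 m
d₂ = v₂t₂ = 17.72 × 18.75 = 332.25 m
d_total = 203.5264 + 332.25 = 535.78 m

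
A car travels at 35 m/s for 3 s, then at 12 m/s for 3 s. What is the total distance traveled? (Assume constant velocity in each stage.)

d₁ = v₁t₁ = 35 × 3 = 105 m
d₂ = v₂t₂ = 12 × 3 = 36 m
d_total = 105 + 36 = 141 m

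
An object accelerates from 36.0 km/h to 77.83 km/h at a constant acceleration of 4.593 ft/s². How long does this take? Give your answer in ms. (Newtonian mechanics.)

v₀ = 36.0 km/h × 0.2777777777777778 = 10.0 m/s
v = 77.83 km/h × 0.2777777777777778 = 21.6194 m/s
a = 4.593 ft/s² × 0.3048 = 1.39995 m/s²
t = (v - v₀) / a = (21.6194 - 10.0) / 1.39995 = 8.29987 s
t = 8.29987 s / 0.001 = 8300 ms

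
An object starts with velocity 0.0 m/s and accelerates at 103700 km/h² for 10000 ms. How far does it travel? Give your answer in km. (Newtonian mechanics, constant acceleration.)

a = 103700 km/h² × 7.716049382716049e-05 = 8.00154 m/s²
t = 10000 ms × 0.001 = 10.0 s
d = v₀ × t + ½ × a × t² = 0.0 × 10.0 + 0.5 × 8.00154 × 10.0² = 400.077 m
d = 400.077 m / 1000.0 = 0.4001 km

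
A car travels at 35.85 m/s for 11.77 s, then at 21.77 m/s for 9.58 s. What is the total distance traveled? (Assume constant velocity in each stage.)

d₁ = v₁t₁ = 35.85 × 11.77 = 421.9545 m
d₂ = v₂t₂ = 21.77 × 9.58 = 208.5566 m
d_total = 421.9545 + 208.5566 = 630.51 m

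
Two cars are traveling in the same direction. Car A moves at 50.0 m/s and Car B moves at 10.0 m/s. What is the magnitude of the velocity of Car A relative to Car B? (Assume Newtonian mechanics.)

v_rel = |v_A - v_B| = |50.0 - 10.0| = 40.0 m/s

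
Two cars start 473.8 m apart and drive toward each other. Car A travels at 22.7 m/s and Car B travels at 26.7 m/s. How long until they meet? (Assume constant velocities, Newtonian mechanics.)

Combined speed: v_combined = 22.7 + 26.7 = 49.4 m/s
Time to meet: t = d/v_combined = 473.8/49.4 = 9.59 s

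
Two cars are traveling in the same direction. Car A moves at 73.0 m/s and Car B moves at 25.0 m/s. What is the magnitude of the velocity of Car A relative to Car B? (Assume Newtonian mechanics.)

v_rel = |v_A - v_B| = |73.0 - 25.0| = 48.0 m/s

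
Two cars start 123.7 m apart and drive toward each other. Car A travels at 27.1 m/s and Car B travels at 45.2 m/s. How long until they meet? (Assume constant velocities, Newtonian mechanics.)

Combined speed: v_combined = 27.1 + 45.2 = 72.3 m/s
Time to meet: t = d/v_combined = 123.7/72.3 = 1.71 s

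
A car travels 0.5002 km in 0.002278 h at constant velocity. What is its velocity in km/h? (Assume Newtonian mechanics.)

d = 0.5002 km × 1000.0 = 500.2 m
t = 0.002278 h × 3600.0 = 8.2008 s
v = d / t = 500.2 / 8.2008 = 60.994 m/s
v = 60.994 m/s / 0.2777777777777778 = 219.6 km/h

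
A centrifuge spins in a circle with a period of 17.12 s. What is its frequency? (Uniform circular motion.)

f = 1/T = 1/17.12 = 0.0584 Hz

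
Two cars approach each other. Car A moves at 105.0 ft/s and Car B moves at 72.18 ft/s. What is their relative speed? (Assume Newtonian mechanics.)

v_rel = v_A + v_B = 105.0 + 72.18 = 177.18 ft/s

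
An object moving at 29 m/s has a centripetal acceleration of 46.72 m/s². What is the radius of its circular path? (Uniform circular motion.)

r = v²/a_c = 29²/46.72 = 18.0 m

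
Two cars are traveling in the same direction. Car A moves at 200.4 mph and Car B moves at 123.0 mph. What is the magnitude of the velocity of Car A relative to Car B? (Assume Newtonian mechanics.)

v_rel = |v_A - v_B| = |200.4 - 123.0| = 77.4 mph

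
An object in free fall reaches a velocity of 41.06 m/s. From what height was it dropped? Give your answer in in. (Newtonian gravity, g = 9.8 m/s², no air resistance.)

h = v² / (2g) = 41.06² / (2 × 9.8) = 86.0165 m
h = 86.0165 m / 0.0254 = 3386 in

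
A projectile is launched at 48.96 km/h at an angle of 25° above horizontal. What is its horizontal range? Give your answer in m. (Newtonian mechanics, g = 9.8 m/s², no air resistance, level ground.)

v₀ = 48.96 km/h × 0.2777777777777778 = 13.6 m/s
R = v₀² × sin(2θ) / g = 13.6² × sin(2 × 25°) / 9.8 = 184.96 × 0.766044 / 9.8 = 14.46 m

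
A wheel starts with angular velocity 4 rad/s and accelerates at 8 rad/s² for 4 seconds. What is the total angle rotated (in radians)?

θ = ω₀t + ½αt² = 4×4 + ½×8×4² = 80.0 rad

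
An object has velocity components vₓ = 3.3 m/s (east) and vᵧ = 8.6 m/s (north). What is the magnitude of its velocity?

|v| = √(vₓ² + vᵧ²) = √(3.3² + 8.6²) = √(84.85) = 9.21 m/s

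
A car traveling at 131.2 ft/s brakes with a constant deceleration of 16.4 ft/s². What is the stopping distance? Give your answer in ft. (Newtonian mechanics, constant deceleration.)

v₀ = 131.2 ft/s × 0.3048 = 39.9898 m/s
a = 16.4 ft/s² × 0.3048 = 4.99872 m/s²
d = v₀² / (2a) = 39.9898² / (2 × 4.99872) = 1599.18 / 9.99744 = 159.959 m
d = 159.959 m / 0.3048 = 524.8 ft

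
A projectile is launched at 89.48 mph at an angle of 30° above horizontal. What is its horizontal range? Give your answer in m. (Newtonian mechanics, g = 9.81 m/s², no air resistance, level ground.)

v₀ = 89.48 mph × 0.44704 = 40.0011 m/s
R = v₀² × sin(2θ) / g = 40.0011² × sin(2 × 30°) / 9.81 = 1600.09 × 0.866025 / 9.81 = 141.3 m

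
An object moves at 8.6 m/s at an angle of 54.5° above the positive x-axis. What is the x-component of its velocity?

vₓ = v cos(θ) = 8.6 × cos(54.5°) = 4.99 m/s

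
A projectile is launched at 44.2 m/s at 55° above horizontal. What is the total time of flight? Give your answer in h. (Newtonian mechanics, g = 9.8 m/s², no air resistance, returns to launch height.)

T = 2 × v₀ × sin(θ) / g = 2 × 44.2 × sin(55°) / 9.8 = 2 × 44.2 × 0.819152 / 9.8 = 7.38909 s
T = 7.38909 s / 3600.0 = 0.002053 h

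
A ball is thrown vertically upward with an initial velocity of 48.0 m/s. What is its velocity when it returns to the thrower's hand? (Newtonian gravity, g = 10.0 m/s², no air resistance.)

By conservation of energy (no air resistance), the ball returns to the throw height with the same speed as launch, but directed downward.
|v_ground| = v₀ = 48.0 m/s
v_ground = 48.0 m/s (downward)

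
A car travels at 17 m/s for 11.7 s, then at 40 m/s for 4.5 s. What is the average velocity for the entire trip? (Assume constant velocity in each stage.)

d₁ = v₁t₁ = 17 × 11.7 = 198.9 m
d₂ = v₂t₂ = 40 × 4.5 = 180.0 m
d_total = 378.9 m, t_total = 16.2 s
v_avg = d_total/t_total = 378.9/16.2 = 23.39 m/s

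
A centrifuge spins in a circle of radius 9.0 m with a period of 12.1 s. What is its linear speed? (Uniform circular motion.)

v = 2πr/T = 2π×9.0/12.1 = 4.67 m/s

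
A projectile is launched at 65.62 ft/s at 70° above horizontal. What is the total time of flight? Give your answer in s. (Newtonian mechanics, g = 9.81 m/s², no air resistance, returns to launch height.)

v₀ = 65.62 ft/s × 0.3048 = 20.001 m/s
T = 2 × v₀ × sin(θ) / g = 2 × 20.001 × sin(70°) / 9.81 = 2 × 20.001 × 0.939693 / 9.81 = 3.832 s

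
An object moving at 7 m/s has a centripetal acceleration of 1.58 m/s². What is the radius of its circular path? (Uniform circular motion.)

r = v²/a_c = 7²/1.58 = 31.01 m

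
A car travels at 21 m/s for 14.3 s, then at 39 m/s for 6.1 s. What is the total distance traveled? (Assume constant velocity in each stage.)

d₁ = v₁t₁ = 21 × 14.3 = 300.3 m
d₂ = v₂t₂ = 39 × 6.1 = 237.9 m
d_total = 300.3 + 237.9 = 538.2 m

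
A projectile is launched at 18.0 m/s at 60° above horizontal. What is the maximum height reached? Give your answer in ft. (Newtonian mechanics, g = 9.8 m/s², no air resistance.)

H = v₀² × sin²(θ) / (2g) = 18.0² × sin(60°)² / (2 × 9.8) = 324.0 × 0.75 / 19.6 = 12.398 m
H = 12.398 m / 0.3048 = 40.68 ft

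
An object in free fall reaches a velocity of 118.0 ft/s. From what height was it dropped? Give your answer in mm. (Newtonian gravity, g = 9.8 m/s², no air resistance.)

v = 118.0 ft/s × 0.3048 = 35.9664 m/s
h = v² / (2g) = 35.9664² / (2 × 9.8) = 65.9991 m
h = 65.9991 m / 0.001 = 66000 mm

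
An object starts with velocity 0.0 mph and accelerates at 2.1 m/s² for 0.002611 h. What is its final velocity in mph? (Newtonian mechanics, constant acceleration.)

v₀ = 0.0 mph × 0.44704 = 0.0 m/s
t = 0.002611 h × 3600.0 = 9.3996 s
v = v₀ + a × t = 0.0 + 2.1 × 9.3996 = 19.7392 m/s
v = 19.7392 m/s / 0.44704 = 44.16 mph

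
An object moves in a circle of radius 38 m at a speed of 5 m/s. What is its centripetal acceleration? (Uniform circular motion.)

a_c = v²/r = 5²/38 = 25/38 = 0.66 m/s²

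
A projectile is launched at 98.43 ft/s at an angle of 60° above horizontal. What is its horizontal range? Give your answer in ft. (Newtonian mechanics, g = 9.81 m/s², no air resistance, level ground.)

v₀ = 98.43 ft/s × 0.3048 = 30.0015 m/s
R = v₀² × sin(2θ) / g = 30.0015² × sin(2 × 60°) / 9.81 = 900.09 × 0.866025 / 9.81 = 79.4598 m
R = 79.4598 m / 0.3048 = 260.7 ft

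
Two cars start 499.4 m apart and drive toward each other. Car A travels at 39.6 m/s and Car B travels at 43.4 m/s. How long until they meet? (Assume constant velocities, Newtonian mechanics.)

Combined speed: v_combined = 39.6 + 43.4 = 83.0 m/s
Time to meet: t = d/v_combined = 499.4/83.0 = 6.02 s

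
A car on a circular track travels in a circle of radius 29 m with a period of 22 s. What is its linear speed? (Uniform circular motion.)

v = 2πr/T = 2π×29/22 = 8.28 m/s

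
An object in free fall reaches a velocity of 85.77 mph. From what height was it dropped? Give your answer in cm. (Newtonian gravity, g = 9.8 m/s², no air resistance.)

v = 85.77 mph × 0.44704 = 38.3426 m/s
h = v² / (2g) = 38.3426² / (2 × 9.8) = 75.0079 m
h = 75.0079 m / 0.01 = 7501 cm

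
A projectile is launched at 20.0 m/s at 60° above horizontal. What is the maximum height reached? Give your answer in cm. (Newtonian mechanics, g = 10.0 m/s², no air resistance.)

H = v₀² × sin²(θ) / (2g) = 20.0² × sin(60°)² / (2 × 10.0) = 400.0 × 0.75 / 20.0 = 15.0 m
H = 15.0 m / 0.01 = 1500 cm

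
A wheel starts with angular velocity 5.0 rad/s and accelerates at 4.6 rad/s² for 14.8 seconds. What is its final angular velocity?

ω = ω₀ + αt = 5.0 + 4.6 × 14.8 = 73.08 rad/s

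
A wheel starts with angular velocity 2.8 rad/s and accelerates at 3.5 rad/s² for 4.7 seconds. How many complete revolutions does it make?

θ = ω₀t + ½αt² = 2.8×4.7 + ½×3.5×4.7² = 51.8175 rad
Total revolutions = θ/(2π) = 51.8175/(2π) = 8.25
Complete revolutions = ⌊8.25⌋ = 8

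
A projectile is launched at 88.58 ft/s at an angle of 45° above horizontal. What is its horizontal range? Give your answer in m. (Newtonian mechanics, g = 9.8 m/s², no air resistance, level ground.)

v₀ = 88.58 ft/s × 0.3048 = 26.9992 m/s
R = v₀² × sin(2θ) / g = 26.9992² × sin(2 × 45°) / 9.8 = 728.957 × 1.0 / 9.8 = 74.38 m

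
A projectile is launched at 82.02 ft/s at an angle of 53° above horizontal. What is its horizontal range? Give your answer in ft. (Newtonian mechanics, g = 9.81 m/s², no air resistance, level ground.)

v₀ = 82.02 ft/s × 0.3048 = 24.9997 m/s
R = v₀² × sin(2θ) / g = 24.9997² × sin(2 × 53°) / 9.81 = 624.985 × 0.961262 / 9.81 = 61.241 m
R = 61.241 m / 0.3048 = 200.9 ft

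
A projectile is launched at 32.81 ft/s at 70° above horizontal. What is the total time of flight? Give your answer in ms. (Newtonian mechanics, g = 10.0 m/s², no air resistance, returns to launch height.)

v₀ = 32.81 ft/s × 0.3048 = 10.0005 m/s
T = 2 × v₀ × sin(θ) / g = 2 × 10.0005 × sin(70°) / 10.0 = 2 × 10.0005 × 0.939693 / 10.0 = 1.87948 s
T = 1.87948 s / 0.001 = 1879 ms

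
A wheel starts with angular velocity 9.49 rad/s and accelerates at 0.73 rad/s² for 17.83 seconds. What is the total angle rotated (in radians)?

θ = ω₀t + ½αt² = 9.49×17.83 + ½×0.73×17.83² = 285.24 rad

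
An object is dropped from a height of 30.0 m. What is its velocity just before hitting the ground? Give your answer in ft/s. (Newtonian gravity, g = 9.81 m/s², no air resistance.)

v = √(2gh) = √(2 × 9.81 × 30.0) = 24.2611 m/s
v = 24.2611 m/s / 0.3048 = 79.6 ft/s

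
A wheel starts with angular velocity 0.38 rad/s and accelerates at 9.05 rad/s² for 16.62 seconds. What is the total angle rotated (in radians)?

θ = ω₀t + ½αt² = 0.38×16.62 + ½×9.05×16.62² = 1256.23 rad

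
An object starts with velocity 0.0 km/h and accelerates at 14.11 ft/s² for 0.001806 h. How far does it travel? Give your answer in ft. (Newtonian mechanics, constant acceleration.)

v₀ = 0.0 km/h × 0.2777777777777778 = 0.0 m/s
a = 14.11 ft/s² × 0.3048 = 4.30073 m/s²
t = 0.001806 h × 3600.0 = 6.5016 s
d = v₀ × t + ½ × a × t² = 0.0 × 6.5016 + 0.5 × 4.30073 × 6.5016² = 90.8977 m
d = 90.8977 m / 0.3048 = 298.2 ft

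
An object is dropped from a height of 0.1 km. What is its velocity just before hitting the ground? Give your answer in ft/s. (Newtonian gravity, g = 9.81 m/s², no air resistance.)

h = 0.1 km × 1000.0 = 100.0 m
v = √(2gh) = √(2 × 9.81 × 100.0) = 44.2945 m/s
v = 44.2945 m/s / 0.3048 = 145.3 ft/s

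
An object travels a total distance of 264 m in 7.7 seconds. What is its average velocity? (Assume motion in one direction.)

v_avg = Δd / Δt = 264 / 7.7 = 34.29 m/s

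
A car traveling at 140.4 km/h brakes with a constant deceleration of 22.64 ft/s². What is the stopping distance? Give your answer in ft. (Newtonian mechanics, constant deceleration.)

v₀ = 140.4 km/h × 0.2777777777777778 = 39.0 m/s
a = 22.64 ft/s² × 0.3048 = 6.90067 m/s²
d = v₀² / (2a) = 39.0² / (2 × 6.90067) = 1521.0 / 13.8013 = 110.207 m
d = 110.207 m / 0.3048 = 361.6 ft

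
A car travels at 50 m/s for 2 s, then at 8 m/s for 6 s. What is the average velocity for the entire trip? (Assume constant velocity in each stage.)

d₁ = v₁t₁ = 50 × 2 = 100 m
d₂ = v₂t₂ = 8 × 6 = 48 m
d_total = 148 m, t_total = 8 s
v_avg = d_total/t_total = 148/8 = 18.5 m/s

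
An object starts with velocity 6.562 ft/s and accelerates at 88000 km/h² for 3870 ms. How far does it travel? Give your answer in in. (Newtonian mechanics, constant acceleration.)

v₀ = 6.562 ft/s × 0.3048 = 2.0001 m/s
a = 88000 km/h² × 7.716049382716049e-05 = 6.79012 m/s²
t = 3870 ms × 0.001 = 3.87 s
d = v₀ × t + ½ × a × t² = 2.0001 × 3.87 + 0.5 × 6.79012 × 3.87² = 58.5879 m
d = 58.5879 m / 0.0254 = 2307 in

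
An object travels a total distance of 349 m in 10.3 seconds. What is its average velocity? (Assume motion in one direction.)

v_avg = Δd / Δt = 349 / 10.3 = 33.88 m/s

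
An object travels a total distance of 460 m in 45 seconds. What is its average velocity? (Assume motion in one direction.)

v_avg = Δd / Δt = 460 / 45 = 10.22 m/s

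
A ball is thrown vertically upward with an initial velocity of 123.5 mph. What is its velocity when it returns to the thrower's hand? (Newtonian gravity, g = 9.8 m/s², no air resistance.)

By conservation of energy (no air resistance), the ball returns to the throw height with the same speed as launch, but directed downward.
|v_ground| = v₀ = 123.5 mph
v_ground = 123.5 mph (downward)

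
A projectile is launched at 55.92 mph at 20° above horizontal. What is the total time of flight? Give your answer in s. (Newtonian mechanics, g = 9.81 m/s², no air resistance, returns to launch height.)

v₀ = 55.92 mph × 0.44704 = 24.9985 m/s
T = 2 × v₀ × sin(θ) / g = 2 × 24.9985 × sin(20°) / 9.81 = 2 × 24.9985 × 0.34202 / 9.81 = 1.743 s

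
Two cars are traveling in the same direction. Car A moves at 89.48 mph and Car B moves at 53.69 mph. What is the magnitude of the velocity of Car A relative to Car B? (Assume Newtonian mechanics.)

v_rel = |v_A - v_B| = |89.48 - 53.69| = 35.79 mph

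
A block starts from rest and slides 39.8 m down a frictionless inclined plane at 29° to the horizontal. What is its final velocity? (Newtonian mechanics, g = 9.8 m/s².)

a = g sin(θ) = 9.8 × sin(29°) = 4.7511 m/s²
v = √(2ad) = √(2 × 4.7511 × 39.8) = 19.45 m/s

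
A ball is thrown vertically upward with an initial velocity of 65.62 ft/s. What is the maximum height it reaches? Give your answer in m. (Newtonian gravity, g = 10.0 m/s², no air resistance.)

v₀ = 65.62 ft/s × 0.3048 = 20.001 m/s
h_max = v₀² / (2g) = 20.001² / (2 × 10.0) = 400.04 / 20.0 = 20.0 m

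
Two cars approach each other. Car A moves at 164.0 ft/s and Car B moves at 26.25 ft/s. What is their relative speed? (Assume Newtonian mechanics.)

v_rel = v_A + v_B = 164.0 + 26.25 = 190.25 ft/s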